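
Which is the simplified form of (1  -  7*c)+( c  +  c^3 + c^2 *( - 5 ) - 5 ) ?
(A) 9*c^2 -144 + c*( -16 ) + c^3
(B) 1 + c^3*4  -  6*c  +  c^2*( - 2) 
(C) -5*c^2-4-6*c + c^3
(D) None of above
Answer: C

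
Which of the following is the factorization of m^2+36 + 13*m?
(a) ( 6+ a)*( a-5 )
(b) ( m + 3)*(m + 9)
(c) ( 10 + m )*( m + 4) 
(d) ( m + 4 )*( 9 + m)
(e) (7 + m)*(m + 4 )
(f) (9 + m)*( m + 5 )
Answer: d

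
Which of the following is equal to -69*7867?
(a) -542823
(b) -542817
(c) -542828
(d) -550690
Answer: a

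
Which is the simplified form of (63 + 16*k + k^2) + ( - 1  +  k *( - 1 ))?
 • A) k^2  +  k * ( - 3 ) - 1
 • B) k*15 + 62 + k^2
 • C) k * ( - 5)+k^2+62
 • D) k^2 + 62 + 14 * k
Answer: B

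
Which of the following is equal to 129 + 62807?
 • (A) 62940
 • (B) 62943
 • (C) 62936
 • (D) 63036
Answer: C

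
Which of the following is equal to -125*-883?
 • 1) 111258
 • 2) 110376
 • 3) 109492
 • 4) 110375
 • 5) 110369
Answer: 4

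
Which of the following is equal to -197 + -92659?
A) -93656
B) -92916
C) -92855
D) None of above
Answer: D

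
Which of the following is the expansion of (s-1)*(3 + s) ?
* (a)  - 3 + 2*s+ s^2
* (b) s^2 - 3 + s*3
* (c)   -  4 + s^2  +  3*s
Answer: a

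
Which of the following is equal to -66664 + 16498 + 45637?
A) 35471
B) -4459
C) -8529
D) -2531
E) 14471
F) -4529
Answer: F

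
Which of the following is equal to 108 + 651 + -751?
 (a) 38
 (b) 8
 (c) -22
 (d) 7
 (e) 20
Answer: b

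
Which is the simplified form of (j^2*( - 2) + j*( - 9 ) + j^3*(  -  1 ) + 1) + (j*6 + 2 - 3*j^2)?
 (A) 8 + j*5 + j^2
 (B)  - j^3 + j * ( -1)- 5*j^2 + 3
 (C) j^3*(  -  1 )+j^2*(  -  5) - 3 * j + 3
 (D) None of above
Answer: C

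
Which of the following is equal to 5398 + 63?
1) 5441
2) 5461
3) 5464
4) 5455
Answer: 2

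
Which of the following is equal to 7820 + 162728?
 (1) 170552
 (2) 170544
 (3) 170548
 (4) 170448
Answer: 3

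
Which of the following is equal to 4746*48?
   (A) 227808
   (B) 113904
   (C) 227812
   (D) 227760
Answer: A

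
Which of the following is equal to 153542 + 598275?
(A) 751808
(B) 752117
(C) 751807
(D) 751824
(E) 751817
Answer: E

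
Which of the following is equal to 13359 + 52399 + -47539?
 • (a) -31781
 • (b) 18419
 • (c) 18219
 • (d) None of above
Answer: c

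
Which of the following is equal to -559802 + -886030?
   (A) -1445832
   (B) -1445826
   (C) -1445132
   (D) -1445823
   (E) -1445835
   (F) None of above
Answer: A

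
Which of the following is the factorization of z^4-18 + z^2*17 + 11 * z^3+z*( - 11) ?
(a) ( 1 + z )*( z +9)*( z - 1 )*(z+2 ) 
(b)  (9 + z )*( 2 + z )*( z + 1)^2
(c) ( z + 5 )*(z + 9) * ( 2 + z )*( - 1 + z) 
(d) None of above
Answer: a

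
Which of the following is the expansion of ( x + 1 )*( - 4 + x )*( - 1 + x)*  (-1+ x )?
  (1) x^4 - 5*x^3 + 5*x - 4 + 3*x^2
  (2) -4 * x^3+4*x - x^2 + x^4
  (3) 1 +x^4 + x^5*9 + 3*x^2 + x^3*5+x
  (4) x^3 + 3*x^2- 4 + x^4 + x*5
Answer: 1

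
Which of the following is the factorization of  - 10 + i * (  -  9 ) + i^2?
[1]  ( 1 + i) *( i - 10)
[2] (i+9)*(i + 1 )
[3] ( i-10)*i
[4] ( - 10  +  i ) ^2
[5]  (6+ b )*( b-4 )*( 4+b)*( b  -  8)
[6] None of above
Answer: 1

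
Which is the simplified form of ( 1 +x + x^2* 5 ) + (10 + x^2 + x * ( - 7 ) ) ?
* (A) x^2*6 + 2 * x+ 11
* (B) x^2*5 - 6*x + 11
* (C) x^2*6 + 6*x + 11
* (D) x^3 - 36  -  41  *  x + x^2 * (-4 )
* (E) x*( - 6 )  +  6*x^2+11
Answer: E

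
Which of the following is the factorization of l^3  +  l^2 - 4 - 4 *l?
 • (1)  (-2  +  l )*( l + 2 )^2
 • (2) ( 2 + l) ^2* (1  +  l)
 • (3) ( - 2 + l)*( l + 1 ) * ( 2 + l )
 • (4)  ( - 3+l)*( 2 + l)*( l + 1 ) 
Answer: 3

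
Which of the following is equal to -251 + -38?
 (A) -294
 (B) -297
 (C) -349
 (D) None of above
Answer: D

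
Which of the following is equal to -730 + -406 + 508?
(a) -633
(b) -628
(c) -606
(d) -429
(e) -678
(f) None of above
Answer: b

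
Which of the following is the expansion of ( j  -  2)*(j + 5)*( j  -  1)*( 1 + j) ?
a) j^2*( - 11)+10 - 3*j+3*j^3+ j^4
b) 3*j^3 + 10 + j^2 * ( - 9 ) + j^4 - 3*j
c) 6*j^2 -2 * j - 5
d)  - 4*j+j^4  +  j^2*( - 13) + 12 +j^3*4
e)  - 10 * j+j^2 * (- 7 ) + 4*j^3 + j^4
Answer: a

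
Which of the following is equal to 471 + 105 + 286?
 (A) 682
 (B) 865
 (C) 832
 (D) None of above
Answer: D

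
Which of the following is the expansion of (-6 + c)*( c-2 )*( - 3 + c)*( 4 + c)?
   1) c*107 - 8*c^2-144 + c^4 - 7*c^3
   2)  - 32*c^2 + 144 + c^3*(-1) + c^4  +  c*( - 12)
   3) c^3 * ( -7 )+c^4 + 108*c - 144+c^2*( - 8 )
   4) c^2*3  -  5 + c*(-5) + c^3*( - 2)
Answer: 3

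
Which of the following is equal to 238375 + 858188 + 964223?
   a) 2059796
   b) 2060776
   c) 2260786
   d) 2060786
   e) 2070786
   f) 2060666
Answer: d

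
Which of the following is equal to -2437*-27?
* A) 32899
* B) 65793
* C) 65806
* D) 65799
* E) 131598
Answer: D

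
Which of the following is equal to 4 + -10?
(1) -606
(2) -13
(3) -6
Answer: 3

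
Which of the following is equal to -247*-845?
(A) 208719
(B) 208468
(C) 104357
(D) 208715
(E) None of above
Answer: D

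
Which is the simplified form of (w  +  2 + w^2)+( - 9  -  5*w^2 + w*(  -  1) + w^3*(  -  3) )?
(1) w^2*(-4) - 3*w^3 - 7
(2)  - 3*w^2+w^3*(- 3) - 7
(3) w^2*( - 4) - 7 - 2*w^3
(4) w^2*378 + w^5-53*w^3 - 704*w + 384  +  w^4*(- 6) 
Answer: 1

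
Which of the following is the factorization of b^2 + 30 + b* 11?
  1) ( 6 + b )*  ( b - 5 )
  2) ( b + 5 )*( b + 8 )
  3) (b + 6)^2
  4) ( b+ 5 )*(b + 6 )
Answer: 4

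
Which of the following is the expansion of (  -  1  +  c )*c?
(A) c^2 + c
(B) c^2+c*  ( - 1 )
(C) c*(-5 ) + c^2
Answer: B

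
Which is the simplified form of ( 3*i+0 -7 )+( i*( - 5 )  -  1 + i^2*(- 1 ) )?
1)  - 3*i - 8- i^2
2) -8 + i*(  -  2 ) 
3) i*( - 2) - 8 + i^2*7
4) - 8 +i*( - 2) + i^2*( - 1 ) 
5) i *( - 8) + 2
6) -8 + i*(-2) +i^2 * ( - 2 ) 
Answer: 4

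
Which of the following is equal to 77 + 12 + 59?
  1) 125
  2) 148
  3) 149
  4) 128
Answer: 2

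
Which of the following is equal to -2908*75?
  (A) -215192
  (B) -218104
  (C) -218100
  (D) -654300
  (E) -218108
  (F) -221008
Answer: C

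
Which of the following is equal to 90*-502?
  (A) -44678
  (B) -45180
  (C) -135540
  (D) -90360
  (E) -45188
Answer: B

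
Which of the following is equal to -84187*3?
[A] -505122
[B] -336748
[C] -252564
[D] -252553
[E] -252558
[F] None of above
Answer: F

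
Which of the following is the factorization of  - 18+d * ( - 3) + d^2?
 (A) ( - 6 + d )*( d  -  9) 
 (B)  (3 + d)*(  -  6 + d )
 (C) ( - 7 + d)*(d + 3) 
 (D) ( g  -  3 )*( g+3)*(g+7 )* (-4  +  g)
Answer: B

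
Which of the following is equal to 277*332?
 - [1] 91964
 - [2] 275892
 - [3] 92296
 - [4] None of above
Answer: 1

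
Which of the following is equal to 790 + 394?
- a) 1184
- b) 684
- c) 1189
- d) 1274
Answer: a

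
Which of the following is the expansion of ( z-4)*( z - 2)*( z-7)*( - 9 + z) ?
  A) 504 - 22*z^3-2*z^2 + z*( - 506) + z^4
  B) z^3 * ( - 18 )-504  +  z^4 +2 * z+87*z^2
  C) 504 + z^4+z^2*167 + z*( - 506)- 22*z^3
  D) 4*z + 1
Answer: C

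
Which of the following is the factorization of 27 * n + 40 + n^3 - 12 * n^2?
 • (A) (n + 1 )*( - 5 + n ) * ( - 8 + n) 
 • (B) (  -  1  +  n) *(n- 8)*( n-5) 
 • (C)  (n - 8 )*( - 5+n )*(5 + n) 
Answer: A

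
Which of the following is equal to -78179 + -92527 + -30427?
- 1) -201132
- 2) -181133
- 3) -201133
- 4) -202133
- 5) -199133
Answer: 3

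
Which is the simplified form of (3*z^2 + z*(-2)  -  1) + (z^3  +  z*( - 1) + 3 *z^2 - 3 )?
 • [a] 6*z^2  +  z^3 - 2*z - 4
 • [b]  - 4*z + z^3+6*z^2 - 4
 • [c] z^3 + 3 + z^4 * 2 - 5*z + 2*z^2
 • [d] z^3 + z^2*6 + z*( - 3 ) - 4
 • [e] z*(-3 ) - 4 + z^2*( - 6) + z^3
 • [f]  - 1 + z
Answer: d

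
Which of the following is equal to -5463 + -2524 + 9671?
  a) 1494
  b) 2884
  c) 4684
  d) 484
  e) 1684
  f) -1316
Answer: e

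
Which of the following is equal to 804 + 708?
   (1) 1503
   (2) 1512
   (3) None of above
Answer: 2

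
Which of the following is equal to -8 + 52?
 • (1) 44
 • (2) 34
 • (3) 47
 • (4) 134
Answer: 1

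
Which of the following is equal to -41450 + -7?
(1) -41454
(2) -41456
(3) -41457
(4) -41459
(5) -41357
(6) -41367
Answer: 3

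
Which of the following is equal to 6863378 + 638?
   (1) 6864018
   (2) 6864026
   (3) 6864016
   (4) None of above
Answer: 3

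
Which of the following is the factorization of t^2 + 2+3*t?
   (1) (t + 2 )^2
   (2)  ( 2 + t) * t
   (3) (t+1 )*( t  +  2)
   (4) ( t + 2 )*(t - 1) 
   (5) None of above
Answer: 3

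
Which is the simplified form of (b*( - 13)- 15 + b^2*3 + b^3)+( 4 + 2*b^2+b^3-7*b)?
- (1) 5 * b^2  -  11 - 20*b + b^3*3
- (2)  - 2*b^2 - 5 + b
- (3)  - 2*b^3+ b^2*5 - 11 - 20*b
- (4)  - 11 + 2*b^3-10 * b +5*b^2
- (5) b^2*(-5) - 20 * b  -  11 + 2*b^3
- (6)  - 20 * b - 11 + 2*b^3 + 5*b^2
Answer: 6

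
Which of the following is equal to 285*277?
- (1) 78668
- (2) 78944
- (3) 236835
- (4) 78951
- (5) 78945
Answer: 5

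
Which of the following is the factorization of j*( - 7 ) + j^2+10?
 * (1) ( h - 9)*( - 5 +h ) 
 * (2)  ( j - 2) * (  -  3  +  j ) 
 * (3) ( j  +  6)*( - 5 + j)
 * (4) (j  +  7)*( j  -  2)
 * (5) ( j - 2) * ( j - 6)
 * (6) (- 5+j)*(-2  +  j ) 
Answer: 6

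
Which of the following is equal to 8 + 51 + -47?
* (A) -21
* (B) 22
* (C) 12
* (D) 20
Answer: C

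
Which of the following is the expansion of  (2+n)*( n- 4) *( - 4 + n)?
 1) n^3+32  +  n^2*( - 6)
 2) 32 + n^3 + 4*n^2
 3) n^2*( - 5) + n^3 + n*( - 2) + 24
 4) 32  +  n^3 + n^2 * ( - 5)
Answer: 1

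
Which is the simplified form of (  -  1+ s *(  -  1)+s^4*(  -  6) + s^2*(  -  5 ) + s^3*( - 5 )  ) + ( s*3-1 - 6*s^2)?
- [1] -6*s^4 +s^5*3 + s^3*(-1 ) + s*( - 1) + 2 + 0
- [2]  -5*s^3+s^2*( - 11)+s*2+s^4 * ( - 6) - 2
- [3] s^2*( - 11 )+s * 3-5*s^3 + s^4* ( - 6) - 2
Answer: 2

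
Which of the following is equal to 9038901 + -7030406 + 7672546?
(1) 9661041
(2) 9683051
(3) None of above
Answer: 3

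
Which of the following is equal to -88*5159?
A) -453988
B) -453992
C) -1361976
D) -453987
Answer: B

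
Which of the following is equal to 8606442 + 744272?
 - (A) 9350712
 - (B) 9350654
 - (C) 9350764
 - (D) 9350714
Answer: D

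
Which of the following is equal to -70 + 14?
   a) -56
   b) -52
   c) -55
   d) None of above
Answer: a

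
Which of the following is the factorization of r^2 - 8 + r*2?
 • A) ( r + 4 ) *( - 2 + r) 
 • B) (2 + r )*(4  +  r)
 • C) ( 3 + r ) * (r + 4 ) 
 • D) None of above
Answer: A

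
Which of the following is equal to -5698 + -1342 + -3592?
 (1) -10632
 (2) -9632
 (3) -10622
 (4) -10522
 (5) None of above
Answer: 1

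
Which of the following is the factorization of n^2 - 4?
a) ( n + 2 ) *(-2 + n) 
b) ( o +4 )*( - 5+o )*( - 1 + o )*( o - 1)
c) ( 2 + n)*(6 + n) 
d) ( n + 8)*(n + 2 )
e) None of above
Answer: a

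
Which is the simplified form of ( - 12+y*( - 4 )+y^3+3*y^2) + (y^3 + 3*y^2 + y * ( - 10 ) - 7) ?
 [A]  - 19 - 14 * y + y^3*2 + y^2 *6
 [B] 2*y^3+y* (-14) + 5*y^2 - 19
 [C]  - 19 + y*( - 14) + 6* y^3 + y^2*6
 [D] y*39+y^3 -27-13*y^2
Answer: A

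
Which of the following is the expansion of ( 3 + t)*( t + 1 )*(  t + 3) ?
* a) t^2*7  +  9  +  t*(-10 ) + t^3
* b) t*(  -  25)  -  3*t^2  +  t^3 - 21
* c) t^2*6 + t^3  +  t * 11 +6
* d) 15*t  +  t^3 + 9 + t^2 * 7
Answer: d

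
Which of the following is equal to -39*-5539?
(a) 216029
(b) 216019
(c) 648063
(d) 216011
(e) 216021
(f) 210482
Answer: e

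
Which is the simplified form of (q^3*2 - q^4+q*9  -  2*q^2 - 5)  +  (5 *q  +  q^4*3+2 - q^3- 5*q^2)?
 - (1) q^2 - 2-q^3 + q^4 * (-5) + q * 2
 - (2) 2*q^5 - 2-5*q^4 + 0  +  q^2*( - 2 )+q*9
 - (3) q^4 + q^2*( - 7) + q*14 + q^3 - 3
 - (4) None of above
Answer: 4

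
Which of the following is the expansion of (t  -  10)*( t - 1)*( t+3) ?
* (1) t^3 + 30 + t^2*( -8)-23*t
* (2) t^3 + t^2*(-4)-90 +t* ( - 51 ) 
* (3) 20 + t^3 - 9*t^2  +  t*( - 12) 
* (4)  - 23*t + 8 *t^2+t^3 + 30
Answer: 1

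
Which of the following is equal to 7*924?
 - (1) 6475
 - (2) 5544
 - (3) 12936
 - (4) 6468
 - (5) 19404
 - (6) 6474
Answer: 4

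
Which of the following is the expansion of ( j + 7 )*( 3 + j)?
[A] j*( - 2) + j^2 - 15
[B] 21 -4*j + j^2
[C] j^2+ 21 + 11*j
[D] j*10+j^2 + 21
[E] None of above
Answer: D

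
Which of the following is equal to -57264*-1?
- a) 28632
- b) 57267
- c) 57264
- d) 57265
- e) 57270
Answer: c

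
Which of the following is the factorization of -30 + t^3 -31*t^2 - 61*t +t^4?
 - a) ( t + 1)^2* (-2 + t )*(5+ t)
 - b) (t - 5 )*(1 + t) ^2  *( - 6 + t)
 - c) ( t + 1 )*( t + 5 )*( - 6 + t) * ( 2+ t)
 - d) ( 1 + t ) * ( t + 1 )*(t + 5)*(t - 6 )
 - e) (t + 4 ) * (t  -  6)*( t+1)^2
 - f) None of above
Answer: d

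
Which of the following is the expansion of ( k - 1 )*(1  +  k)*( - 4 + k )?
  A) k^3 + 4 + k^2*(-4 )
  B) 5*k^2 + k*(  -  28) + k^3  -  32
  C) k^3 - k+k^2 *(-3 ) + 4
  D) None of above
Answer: D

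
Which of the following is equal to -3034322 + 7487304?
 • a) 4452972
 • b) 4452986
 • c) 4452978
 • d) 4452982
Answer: d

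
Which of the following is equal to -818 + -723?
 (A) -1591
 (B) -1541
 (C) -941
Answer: B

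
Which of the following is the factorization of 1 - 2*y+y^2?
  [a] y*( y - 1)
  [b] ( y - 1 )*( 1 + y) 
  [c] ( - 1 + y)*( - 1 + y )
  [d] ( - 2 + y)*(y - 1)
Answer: c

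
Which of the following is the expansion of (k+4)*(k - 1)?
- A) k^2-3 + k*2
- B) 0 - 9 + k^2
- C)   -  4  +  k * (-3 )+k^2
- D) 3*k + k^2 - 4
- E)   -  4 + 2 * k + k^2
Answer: D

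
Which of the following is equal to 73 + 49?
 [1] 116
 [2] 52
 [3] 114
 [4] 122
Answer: 4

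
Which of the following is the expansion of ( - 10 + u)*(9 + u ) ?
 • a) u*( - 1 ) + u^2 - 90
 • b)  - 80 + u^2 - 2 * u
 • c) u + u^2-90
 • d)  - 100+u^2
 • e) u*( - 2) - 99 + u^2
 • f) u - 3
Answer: a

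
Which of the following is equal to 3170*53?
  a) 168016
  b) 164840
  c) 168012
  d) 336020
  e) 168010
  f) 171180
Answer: e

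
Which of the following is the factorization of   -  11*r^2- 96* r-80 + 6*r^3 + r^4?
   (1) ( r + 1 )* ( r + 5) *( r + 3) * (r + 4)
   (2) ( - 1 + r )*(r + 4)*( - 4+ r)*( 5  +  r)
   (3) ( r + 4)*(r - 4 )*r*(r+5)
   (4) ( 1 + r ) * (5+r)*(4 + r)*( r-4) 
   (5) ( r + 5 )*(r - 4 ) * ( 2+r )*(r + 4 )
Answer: 4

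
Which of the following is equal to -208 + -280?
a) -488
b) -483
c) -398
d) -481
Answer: a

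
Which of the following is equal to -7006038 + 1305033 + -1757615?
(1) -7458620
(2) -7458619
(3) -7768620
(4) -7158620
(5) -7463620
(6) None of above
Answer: 1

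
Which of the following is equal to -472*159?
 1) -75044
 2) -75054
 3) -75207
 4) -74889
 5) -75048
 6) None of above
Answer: 5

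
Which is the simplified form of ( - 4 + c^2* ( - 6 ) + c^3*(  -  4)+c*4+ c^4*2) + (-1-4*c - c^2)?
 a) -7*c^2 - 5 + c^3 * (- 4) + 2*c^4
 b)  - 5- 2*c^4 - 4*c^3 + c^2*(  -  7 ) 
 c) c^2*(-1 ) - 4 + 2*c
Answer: a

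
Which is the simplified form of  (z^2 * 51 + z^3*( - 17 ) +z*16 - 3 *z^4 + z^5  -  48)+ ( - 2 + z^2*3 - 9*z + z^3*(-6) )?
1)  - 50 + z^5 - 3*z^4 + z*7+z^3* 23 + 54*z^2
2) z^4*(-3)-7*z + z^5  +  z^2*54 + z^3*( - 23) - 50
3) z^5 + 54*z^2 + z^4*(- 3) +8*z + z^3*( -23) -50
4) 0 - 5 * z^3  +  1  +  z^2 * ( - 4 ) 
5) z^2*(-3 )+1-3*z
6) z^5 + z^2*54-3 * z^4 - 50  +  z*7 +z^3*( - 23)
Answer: 6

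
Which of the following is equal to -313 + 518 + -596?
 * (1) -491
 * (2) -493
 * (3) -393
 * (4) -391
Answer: 4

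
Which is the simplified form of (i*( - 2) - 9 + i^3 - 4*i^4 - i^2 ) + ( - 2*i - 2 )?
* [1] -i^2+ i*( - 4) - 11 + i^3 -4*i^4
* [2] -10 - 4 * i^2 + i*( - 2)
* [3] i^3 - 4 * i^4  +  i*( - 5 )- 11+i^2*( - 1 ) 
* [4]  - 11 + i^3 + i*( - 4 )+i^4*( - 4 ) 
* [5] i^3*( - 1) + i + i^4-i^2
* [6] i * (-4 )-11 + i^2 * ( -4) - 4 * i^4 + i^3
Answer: 1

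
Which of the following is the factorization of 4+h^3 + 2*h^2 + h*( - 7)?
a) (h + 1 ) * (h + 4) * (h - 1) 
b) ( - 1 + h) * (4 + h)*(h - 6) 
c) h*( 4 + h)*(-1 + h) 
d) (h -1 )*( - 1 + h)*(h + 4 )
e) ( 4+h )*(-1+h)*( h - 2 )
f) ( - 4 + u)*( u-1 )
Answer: d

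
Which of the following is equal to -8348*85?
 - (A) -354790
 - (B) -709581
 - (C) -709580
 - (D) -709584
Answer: C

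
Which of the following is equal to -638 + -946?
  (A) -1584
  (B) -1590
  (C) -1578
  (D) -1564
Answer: A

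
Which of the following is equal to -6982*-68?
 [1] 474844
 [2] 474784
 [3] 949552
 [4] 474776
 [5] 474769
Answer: 4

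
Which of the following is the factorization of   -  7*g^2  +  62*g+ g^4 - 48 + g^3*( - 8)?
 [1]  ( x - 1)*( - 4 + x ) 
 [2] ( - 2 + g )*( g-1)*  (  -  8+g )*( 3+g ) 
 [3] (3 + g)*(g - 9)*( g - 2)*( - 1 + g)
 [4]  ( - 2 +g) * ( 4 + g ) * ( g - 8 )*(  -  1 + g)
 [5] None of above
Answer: 2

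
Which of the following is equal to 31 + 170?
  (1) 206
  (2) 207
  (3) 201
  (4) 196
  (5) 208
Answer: 3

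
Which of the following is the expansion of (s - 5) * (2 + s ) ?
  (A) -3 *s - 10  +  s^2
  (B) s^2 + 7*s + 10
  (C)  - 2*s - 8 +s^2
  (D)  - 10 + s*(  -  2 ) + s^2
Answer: A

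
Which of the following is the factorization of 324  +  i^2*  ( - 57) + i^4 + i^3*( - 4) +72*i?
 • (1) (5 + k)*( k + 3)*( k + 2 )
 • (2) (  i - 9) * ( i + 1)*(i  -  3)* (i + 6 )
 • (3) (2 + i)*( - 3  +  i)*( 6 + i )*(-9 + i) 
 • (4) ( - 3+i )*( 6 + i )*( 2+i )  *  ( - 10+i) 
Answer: 3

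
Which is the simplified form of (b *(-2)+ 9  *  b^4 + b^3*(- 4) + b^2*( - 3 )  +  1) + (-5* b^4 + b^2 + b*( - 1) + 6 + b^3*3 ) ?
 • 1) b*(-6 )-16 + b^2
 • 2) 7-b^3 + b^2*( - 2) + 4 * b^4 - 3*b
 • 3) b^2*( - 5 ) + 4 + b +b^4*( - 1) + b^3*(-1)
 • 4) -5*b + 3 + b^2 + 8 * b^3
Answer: 2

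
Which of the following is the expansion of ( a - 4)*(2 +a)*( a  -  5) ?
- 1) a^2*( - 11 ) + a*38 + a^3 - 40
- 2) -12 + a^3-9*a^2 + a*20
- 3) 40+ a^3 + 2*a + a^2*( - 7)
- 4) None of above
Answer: 3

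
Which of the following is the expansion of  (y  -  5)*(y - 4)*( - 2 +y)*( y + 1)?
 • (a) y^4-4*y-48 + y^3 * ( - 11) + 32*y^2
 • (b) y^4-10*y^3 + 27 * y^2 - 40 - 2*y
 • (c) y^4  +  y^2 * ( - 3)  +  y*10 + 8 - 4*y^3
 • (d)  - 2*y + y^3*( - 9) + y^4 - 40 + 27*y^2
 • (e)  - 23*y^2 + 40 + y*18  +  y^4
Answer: b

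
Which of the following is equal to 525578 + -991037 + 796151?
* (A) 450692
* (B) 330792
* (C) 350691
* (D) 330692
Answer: D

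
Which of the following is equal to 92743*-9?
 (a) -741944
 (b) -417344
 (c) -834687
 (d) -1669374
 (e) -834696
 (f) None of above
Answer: c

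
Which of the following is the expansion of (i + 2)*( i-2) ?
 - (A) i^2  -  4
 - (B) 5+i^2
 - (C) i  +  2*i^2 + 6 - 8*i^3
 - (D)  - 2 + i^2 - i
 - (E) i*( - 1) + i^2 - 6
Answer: A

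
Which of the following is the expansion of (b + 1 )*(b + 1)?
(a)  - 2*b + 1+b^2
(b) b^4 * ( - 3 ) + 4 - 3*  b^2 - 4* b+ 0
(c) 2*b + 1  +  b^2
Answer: c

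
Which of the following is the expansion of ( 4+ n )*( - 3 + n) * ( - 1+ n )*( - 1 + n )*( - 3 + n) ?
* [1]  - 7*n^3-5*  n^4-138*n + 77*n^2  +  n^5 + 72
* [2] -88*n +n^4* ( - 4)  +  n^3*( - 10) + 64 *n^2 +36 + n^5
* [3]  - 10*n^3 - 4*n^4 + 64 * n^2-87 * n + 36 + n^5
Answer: 3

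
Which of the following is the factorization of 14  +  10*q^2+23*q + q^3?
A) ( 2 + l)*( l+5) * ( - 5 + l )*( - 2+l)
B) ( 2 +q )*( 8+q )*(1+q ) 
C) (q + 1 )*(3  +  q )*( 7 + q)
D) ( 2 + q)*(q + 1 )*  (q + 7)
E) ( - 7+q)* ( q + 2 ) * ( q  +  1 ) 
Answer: D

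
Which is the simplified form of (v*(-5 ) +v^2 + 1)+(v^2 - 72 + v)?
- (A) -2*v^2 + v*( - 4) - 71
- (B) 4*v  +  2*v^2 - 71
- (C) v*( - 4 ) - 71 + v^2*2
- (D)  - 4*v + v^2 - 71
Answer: C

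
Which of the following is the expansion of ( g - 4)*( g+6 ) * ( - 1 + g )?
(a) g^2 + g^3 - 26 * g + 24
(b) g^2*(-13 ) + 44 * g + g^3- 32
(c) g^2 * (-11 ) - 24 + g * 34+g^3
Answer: a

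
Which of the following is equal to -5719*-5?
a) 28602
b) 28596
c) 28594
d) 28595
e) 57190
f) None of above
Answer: d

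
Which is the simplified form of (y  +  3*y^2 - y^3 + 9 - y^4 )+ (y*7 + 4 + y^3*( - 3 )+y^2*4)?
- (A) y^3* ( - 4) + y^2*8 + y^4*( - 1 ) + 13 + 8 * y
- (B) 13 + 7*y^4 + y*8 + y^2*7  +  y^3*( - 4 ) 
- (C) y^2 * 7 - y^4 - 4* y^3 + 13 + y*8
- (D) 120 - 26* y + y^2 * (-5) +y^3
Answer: C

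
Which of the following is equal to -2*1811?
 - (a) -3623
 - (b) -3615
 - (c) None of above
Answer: c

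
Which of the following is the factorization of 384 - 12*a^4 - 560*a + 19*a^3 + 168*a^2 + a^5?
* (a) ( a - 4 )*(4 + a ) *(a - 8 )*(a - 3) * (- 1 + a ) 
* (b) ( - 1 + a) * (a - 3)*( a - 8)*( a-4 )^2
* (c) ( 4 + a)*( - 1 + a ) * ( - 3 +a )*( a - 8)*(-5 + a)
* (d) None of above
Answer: a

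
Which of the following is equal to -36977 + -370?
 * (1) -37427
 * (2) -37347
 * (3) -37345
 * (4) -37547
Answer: 2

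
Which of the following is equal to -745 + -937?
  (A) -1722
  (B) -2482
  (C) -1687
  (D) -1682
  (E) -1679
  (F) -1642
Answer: D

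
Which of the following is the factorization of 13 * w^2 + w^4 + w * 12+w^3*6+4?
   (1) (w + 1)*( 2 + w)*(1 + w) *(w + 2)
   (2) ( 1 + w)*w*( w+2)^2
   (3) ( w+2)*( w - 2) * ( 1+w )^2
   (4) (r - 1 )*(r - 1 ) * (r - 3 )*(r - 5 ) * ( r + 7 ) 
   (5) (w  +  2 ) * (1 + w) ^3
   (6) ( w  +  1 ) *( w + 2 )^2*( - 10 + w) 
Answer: 1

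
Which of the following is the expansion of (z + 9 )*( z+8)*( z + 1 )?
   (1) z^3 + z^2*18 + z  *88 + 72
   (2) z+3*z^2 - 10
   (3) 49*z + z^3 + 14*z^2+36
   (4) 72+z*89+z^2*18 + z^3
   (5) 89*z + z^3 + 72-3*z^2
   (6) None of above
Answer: 4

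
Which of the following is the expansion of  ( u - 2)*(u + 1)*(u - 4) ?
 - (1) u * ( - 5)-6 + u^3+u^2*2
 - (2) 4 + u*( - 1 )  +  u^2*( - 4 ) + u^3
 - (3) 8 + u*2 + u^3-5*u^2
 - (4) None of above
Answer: 3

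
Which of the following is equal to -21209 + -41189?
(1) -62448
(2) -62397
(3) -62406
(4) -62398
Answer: 4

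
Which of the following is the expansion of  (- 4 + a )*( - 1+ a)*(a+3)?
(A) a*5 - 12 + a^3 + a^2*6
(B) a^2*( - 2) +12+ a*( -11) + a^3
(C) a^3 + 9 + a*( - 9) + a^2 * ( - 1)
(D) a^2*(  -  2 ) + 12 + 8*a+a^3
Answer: B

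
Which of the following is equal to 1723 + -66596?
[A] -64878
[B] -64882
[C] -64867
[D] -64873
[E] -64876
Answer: D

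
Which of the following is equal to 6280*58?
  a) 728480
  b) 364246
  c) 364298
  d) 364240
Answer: d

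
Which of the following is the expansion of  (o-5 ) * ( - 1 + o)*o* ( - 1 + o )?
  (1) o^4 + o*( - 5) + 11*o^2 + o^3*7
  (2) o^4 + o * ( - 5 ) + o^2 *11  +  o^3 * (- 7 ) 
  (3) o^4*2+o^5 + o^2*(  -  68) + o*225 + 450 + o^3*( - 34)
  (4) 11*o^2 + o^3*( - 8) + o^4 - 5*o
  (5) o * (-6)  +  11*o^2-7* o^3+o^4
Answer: 2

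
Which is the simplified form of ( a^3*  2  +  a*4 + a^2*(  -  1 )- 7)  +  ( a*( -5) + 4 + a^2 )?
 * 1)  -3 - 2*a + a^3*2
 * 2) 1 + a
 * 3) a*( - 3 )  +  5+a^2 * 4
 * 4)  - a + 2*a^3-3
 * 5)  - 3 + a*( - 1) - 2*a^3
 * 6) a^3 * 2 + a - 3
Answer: 4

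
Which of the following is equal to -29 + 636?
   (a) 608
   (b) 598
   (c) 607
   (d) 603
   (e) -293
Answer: c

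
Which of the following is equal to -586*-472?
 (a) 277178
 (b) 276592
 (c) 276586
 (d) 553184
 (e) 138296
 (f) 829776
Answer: b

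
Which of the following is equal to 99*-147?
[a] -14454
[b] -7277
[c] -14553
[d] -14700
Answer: c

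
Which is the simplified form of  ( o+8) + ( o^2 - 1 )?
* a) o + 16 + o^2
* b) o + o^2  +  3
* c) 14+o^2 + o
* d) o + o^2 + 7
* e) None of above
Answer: d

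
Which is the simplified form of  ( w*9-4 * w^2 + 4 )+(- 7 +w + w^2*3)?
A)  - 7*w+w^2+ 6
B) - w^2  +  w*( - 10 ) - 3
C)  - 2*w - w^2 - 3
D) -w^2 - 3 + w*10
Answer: D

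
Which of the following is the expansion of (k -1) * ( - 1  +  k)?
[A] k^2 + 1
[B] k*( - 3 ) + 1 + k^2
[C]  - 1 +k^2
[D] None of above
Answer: D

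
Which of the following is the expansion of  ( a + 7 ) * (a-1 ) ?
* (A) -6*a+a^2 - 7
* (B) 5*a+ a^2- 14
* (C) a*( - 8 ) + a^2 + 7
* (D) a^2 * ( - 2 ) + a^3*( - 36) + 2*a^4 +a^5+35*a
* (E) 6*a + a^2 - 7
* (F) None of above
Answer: E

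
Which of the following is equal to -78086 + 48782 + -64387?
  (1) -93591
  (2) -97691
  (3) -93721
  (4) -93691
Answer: 4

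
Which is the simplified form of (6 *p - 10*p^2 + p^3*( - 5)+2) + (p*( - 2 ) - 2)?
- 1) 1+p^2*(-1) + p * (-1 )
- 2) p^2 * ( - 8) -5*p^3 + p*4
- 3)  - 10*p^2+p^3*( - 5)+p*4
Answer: 3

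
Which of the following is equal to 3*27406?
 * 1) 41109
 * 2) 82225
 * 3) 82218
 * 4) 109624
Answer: 3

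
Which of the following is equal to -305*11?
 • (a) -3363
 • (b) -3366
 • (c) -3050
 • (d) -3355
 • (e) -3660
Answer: d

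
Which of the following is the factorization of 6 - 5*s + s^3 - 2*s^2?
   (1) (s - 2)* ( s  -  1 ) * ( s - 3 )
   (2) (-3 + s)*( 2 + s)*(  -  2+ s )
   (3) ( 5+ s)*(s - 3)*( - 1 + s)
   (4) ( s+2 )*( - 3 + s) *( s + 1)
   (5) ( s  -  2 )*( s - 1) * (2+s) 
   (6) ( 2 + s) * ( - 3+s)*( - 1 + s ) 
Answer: 6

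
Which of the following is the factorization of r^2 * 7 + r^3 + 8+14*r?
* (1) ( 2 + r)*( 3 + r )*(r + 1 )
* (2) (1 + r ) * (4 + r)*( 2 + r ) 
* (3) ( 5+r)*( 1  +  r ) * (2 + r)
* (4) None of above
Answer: 2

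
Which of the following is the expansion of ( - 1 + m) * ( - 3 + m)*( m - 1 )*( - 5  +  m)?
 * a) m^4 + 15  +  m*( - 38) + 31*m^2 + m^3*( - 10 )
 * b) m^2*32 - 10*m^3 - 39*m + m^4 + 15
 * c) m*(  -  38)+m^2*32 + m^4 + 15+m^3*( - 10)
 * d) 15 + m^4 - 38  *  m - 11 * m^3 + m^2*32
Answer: c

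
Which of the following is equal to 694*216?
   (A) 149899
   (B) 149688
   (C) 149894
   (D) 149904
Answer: D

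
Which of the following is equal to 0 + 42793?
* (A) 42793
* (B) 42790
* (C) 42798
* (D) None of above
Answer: A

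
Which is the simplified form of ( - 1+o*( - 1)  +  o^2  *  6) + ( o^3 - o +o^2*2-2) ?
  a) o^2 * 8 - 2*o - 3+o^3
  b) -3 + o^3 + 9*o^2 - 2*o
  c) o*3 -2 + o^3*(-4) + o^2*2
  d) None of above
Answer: a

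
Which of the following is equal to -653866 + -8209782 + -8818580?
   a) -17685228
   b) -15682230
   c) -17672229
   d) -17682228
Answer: d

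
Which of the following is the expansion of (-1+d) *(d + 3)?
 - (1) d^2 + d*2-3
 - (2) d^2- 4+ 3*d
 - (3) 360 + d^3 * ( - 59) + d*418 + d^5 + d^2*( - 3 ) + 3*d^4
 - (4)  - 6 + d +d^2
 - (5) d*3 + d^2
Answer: 1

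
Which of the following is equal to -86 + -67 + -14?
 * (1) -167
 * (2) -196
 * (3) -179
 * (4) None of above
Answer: 1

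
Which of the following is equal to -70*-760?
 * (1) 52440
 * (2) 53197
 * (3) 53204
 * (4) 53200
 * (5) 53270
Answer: 4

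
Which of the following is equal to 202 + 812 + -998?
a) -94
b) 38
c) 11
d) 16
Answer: d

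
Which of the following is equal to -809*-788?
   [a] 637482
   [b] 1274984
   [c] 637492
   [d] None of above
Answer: c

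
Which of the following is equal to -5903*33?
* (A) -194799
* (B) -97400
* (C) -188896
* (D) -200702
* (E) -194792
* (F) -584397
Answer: A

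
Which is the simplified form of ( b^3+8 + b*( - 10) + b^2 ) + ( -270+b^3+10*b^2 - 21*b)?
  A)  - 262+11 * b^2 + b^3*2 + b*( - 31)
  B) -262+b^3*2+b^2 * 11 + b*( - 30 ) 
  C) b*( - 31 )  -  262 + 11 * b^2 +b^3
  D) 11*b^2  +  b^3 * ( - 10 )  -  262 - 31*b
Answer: A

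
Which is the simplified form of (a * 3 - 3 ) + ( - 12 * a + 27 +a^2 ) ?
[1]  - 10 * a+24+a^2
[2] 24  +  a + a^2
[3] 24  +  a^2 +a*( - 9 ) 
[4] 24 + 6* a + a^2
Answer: 3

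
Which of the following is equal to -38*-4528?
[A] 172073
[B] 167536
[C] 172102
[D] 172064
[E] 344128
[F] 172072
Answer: D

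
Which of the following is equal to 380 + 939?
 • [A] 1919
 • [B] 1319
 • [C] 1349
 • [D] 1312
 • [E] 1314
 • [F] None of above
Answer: B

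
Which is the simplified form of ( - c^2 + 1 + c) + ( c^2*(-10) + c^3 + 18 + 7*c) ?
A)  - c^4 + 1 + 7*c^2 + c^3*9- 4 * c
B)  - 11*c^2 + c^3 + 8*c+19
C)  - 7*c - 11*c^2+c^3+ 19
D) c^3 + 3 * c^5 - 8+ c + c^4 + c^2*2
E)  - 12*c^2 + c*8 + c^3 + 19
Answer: B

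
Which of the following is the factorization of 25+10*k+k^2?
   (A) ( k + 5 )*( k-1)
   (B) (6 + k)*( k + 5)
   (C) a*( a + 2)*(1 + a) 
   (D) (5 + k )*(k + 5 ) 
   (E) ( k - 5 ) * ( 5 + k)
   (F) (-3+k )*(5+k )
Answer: D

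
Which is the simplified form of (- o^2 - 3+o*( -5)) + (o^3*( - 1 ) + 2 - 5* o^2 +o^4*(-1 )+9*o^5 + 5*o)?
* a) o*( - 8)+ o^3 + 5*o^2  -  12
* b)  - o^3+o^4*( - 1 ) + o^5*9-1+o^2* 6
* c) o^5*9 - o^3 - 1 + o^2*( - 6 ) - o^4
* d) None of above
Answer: c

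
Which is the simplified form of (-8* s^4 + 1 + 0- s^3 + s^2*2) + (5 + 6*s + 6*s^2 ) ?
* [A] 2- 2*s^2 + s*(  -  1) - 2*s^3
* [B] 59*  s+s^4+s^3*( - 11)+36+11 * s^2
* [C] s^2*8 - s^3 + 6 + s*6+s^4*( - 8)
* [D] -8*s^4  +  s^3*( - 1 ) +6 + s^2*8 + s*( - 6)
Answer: C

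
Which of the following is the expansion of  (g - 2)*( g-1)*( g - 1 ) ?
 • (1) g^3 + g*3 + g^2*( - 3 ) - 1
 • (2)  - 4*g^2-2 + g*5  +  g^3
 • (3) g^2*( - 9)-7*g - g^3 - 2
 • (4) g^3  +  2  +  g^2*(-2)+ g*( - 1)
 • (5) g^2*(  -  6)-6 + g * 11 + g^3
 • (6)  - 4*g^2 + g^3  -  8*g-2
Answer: 2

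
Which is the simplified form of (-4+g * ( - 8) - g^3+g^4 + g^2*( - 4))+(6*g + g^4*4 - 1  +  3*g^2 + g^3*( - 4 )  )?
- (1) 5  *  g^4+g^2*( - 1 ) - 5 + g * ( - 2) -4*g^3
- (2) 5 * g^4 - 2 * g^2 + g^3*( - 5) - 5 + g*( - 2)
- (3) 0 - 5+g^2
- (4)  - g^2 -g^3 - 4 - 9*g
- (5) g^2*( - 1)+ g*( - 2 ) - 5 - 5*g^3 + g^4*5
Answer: 5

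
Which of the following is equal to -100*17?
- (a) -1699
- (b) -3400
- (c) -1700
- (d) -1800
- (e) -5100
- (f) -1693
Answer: c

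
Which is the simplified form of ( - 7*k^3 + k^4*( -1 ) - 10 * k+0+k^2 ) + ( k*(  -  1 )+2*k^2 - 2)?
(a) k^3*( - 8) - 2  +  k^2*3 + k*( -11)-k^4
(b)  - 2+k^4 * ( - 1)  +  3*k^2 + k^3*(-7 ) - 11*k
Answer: b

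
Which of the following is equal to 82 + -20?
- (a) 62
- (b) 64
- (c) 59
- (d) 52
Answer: a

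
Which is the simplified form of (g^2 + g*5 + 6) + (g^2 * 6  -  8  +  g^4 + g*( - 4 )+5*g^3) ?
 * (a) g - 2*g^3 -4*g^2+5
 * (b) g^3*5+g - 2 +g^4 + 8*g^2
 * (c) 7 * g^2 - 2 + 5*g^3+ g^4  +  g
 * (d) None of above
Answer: c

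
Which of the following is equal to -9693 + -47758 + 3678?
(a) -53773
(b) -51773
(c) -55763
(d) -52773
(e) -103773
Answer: a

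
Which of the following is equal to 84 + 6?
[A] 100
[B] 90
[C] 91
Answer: B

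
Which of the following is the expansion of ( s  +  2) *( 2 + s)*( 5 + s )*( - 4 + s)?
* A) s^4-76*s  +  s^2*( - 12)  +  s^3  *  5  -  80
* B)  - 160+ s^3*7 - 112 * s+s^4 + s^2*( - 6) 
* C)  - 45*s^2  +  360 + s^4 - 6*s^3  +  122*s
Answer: A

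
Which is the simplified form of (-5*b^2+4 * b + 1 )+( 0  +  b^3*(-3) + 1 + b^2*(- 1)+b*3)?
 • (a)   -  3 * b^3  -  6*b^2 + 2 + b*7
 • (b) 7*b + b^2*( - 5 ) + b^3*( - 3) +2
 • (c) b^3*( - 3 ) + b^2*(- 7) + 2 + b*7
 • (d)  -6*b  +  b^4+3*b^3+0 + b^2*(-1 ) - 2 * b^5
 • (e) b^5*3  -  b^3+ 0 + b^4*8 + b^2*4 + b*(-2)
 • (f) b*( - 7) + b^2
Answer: a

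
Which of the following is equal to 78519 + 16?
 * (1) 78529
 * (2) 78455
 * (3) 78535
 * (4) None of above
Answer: 3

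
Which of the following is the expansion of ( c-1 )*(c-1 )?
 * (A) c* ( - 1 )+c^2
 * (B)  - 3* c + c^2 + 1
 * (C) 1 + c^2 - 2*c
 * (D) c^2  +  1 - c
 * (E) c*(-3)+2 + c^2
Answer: C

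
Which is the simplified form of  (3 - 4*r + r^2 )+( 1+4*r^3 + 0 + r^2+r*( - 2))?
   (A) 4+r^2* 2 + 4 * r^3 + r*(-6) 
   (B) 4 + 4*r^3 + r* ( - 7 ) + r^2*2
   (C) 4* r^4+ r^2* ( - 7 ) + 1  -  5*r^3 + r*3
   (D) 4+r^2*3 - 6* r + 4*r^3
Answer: A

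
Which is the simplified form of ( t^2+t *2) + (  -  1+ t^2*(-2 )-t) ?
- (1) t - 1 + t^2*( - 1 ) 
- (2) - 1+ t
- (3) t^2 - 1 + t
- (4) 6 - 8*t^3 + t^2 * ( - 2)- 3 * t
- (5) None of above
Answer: 1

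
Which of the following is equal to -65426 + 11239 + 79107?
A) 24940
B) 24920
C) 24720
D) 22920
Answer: B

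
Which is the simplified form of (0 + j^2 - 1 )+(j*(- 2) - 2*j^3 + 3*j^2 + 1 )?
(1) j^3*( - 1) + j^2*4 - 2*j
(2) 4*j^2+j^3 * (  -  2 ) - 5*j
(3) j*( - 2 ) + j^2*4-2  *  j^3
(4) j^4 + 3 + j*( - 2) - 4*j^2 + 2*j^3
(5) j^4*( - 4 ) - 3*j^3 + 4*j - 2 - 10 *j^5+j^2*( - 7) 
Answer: 3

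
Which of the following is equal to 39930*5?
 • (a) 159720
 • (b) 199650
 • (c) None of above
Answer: b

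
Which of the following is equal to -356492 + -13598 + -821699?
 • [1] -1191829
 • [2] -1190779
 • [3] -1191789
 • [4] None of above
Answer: 3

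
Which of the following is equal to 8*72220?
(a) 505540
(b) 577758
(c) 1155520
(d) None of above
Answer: d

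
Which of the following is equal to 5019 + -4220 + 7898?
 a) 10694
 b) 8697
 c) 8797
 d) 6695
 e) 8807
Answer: b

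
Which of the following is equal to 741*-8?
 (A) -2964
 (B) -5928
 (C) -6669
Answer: B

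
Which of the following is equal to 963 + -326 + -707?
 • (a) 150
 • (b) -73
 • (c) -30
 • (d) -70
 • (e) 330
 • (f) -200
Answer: d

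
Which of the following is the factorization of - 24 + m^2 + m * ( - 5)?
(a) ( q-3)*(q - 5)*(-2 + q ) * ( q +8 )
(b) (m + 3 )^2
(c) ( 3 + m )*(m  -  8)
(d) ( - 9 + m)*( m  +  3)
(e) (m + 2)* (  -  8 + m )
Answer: c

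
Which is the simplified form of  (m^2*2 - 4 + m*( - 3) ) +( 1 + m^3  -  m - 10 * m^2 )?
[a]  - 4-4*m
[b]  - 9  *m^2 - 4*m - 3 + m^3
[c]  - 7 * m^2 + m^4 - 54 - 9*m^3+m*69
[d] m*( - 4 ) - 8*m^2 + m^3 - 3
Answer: d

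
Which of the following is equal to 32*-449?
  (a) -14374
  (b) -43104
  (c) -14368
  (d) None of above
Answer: c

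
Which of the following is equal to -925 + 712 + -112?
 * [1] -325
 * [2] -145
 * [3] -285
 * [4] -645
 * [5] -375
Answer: 1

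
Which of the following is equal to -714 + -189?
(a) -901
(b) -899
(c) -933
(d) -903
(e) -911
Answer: d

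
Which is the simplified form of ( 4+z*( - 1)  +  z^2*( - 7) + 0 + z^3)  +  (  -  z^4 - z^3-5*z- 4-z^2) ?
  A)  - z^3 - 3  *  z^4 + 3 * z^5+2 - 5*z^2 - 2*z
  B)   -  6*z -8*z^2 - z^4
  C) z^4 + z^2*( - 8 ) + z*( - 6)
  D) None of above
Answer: B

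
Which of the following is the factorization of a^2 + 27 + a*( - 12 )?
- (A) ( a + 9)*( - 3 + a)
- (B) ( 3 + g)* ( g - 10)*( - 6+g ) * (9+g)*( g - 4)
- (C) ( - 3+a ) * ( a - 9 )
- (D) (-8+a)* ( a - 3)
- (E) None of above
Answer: C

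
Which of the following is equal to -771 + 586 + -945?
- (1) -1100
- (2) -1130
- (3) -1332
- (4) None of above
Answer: 2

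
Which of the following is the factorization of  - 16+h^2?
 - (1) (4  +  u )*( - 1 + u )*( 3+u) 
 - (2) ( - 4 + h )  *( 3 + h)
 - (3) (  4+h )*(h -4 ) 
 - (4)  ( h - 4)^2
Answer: 3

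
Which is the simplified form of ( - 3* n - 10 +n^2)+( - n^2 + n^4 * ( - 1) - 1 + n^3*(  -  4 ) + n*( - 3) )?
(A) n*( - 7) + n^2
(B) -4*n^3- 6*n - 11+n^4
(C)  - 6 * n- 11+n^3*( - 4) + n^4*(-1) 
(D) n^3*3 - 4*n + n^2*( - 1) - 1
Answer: C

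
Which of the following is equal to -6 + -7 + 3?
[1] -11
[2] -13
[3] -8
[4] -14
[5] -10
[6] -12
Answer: 5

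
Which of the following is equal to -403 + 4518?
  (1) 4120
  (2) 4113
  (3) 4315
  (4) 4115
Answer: 4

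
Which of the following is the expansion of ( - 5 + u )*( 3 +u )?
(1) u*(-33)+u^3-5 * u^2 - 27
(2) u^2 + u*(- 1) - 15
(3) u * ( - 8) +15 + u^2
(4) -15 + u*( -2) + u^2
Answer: 4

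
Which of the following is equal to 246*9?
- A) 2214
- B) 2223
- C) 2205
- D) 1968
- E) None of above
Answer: A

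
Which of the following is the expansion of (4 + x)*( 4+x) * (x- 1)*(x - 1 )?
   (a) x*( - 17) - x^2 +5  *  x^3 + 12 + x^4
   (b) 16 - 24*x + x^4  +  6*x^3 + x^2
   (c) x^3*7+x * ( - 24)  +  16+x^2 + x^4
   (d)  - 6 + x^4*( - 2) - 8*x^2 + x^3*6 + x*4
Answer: b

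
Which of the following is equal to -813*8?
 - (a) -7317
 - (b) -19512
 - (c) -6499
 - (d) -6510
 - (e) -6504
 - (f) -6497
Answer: e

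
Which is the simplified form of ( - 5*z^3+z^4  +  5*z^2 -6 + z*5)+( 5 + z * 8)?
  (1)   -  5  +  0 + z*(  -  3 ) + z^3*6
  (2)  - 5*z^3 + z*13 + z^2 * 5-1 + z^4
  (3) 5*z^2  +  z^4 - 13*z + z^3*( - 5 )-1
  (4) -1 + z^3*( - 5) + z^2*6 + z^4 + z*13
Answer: 2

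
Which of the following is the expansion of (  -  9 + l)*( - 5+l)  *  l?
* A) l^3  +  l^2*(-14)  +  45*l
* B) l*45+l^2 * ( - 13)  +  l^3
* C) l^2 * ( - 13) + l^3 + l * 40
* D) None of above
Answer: A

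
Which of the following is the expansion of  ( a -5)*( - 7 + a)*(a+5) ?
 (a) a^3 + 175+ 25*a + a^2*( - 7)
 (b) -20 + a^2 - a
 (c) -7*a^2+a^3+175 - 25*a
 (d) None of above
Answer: c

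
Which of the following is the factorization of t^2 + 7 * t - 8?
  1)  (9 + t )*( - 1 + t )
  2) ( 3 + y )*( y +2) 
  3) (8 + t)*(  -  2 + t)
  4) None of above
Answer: 4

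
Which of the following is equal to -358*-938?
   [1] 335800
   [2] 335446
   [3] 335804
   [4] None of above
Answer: 3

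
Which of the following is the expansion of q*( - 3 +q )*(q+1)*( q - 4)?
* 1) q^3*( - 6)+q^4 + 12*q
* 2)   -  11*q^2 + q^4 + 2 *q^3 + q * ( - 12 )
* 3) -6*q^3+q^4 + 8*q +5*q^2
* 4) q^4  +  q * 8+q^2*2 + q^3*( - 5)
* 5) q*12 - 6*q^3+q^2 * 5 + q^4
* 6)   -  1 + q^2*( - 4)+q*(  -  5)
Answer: 5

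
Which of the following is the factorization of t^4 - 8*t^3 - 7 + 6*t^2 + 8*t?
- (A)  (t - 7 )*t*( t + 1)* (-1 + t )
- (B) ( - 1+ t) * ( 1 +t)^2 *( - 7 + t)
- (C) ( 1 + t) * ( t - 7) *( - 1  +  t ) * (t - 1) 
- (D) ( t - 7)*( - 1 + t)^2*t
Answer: C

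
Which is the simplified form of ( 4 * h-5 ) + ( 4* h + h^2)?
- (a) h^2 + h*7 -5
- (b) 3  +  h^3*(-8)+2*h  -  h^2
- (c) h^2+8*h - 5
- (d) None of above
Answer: c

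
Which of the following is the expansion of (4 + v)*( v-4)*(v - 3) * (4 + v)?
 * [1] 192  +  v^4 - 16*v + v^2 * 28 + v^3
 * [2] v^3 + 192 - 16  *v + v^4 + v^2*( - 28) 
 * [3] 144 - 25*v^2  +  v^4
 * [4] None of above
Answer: 2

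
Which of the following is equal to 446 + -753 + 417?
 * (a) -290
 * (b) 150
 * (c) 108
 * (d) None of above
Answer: d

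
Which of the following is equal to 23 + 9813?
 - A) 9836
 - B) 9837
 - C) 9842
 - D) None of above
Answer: A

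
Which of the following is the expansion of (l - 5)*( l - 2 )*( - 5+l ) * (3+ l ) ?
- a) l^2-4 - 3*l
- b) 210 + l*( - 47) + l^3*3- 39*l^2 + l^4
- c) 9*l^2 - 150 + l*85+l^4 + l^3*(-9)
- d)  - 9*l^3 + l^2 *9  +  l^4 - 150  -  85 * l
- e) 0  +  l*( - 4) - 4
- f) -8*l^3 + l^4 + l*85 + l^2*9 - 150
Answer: c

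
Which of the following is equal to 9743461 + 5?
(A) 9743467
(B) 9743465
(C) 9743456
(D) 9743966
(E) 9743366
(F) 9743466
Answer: F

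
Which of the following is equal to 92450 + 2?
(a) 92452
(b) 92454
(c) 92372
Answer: a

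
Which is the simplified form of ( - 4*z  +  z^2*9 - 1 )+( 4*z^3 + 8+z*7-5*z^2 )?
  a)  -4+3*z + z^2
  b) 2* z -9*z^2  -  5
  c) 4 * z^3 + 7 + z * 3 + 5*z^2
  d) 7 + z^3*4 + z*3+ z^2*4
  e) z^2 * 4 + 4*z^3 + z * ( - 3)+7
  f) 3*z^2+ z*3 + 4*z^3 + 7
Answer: d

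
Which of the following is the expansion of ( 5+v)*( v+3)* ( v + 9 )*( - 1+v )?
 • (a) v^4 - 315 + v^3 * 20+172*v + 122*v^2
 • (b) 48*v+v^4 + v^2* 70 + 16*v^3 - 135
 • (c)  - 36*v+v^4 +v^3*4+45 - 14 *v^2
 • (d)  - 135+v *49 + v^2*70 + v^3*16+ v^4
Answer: b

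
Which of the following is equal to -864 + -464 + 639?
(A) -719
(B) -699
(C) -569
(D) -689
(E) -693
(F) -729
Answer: D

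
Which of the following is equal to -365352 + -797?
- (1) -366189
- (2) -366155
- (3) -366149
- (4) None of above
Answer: 3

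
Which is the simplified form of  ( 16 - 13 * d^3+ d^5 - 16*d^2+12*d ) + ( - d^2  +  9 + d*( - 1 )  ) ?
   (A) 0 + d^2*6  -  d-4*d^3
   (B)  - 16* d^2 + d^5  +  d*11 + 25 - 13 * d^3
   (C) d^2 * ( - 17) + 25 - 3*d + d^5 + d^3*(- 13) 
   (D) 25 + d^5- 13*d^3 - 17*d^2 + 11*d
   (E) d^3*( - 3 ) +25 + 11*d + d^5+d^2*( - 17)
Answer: D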